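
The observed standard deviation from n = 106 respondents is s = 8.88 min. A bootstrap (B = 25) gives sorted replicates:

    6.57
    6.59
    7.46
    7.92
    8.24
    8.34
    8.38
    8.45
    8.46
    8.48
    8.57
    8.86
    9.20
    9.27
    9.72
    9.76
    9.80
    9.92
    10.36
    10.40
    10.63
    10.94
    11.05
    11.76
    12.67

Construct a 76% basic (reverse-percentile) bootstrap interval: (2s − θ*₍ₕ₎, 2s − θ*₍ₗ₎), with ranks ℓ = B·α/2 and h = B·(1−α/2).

Percentile endpoints at ranks 3 and 22: θ*₍3₎ = 7.46, θ*₍22₎ = 10.94.
Basic interval reflects these around s:
  lower = 2 × 8.88 − 10.94 = 6.82
  upper = 2 × 8.88 − 7.46 = 10.30

(6.82, 10.30)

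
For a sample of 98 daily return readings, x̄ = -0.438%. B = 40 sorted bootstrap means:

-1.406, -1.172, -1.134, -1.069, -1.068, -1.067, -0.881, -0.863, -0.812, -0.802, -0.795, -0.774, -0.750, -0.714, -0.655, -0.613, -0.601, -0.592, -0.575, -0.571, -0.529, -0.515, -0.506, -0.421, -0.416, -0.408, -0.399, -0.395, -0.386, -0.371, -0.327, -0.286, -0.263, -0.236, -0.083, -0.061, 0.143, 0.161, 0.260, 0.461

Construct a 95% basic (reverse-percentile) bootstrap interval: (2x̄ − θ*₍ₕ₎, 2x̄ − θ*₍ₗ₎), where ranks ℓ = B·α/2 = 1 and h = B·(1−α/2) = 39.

Percentile endpoints at ranks 1 and 39: θ*₍1₎ = -1.406, θ*₍39₎ = 0.260.
Basic interval reflects these around x̄:
  lower = 2 × -0.438 − 0.260 = -1.136
  upper = 2 × -0.438 − -1.406 = 0.530

(-1.136, 0.530)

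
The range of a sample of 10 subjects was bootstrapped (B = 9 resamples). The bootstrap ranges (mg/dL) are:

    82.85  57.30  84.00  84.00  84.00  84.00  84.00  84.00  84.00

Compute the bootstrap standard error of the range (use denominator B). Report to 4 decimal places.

SE* = 8.3535

Bootstrap SE is the standard deviation of the 9 replicate ranges.
Mean of replicates: (82.85 + 57.30 + 84.00 + 84.00 + 84.00 + 84.00 + 84.00 + 84.00 + 84.00) / 9 = 728.15000 / 9 = 80.90556
Sum of squared deviations: (+1.94444)² + (−23.60556)² + (+3.09444)² + (+3.09444)² + (+3.09444)² + (+3.09444)² + (+3.09444)² + (+3.09444)² + (+3.09444)² = 628.03222
Variance = 628.03222 / 9 = 69.78136
SE* = √69.78136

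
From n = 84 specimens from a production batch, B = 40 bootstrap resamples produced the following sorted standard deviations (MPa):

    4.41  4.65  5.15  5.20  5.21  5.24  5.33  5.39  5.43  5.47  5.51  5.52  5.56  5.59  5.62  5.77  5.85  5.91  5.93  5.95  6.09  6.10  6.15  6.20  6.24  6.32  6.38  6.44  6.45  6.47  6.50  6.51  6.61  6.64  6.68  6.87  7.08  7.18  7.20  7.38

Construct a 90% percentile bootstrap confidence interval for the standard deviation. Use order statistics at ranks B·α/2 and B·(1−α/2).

(4.65, 7.18)

α = 0.10; lower rank = 40 × 0.050 = 2; upper rank = 40 × 0.950 = 38.
The 2nd smallest replicate is 4.65; the 38th is 7.18.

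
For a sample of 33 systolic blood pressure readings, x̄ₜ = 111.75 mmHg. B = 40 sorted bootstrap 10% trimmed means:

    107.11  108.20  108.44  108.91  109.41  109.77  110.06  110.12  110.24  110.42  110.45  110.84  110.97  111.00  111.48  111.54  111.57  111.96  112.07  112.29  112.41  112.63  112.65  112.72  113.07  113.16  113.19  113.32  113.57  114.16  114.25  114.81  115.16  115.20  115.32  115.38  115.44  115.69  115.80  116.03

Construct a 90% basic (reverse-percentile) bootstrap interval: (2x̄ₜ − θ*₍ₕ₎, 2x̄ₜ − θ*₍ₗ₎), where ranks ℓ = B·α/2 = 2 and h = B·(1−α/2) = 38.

(107.81, 115.30)

Percentile endpoints at ranks 2 and 38: θ*₍2₎ = 108.20, θ*₍38₎ = 115.69.
Basic interval reflects these around x̄ₜ:
  lower = 2 × 111.75 − 115.69 = 107.81
  upper = 2 × 111.75 − 108.20 = 115.30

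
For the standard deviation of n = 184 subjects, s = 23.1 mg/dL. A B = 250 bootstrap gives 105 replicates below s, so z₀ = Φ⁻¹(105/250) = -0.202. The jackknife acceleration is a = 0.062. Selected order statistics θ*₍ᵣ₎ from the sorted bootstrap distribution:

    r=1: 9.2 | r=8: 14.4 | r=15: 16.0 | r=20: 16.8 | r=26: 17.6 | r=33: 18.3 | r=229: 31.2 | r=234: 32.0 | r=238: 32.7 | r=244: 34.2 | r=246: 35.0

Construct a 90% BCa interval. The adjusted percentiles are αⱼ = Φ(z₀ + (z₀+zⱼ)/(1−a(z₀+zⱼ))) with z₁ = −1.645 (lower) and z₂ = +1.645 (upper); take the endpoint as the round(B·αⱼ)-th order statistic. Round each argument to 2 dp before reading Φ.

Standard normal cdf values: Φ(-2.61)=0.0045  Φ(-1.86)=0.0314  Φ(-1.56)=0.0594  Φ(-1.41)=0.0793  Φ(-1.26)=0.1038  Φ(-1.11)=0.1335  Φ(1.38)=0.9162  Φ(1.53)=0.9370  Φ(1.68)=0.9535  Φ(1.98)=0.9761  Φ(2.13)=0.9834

Lower: z₀ + z₁ = -0.202 + (-1.645) = -1.847; 1 − a(z₀+z₁) = 1 − (0.062)(-1.847) = 1.1145; argument = -0.202 + (-1.847)/1.1145 = -1.8592 → -1.86.
α₁ = Φ(-1.86) = 0.0314; rank = round(250 × 0.0314) = 8; θ*₍8₎ = 14.4.
Upper: z₀ + z₂ = 1.443; 1 − a(z₀+z₂) = 0.9105; argument = 1.3828 → 1.38; α₂ = 0.9162; rank = 229; θ*₍229₎ = 31.2.

(14.4, 31.2)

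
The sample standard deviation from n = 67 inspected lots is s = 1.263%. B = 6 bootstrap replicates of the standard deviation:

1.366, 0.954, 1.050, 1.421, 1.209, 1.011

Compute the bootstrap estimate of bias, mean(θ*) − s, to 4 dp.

mean(θ*) = (1.366 + 0.954 + 1.050 + 1.421 + 1.209 + 1.011) / 6 = 1.16850
bias = 1.16850 − 1.263

bias = −0.0945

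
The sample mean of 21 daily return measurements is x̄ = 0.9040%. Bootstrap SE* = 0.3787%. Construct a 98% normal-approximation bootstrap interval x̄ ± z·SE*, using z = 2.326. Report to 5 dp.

(0.02314, 1.78486)

Margin = 2.326 × 0.3787 = 0.880856
Interval: 0.9040 ± 0.880856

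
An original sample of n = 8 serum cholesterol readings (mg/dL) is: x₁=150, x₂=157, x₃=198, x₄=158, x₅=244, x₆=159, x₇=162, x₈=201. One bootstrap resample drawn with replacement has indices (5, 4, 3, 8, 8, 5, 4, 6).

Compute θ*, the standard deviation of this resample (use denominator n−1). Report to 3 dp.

θ* = 35.689

Resample values: 244, 158, 198, 201, 201, 244, 158, 159.
Mean = 195.3750; sum of squared deviations = 8915.8750
s² = 8915.8750 / 7 = 1273.6964
s = √1273.6964 = 35.689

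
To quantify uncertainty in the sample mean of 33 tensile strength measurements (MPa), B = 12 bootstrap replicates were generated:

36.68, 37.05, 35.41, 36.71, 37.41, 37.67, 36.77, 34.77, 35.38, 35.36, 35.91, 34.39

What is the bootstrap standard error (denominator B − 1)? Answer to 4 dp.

SE* = 1.0662

Bootstrap SE is the standard deviation of the 12 replicate means.
Mean of replicates: (36.68 + 37.05 + 35.41 + 36.71 + 37.41 + 37.67 + 36.77 + 34.77 + 35.38 + 35.36 + 35.91 + 34.39) / 12 = 433.51000 / 12 = 36.12583
Sum of squared deviations: (+0.55417)² + (+0.92417)² + (−0.71583)² + (+0.58417)² + (+1.28417)² + (+1.54417)² + (+0.64417)² + (−1.35583)² + (−0.74583)² + (−0.76583)² + (−0.21583)² + (−1.73583)² = 12.50409
Variance = 12.50409 / 11 = 1.13674
SE* = √1.13674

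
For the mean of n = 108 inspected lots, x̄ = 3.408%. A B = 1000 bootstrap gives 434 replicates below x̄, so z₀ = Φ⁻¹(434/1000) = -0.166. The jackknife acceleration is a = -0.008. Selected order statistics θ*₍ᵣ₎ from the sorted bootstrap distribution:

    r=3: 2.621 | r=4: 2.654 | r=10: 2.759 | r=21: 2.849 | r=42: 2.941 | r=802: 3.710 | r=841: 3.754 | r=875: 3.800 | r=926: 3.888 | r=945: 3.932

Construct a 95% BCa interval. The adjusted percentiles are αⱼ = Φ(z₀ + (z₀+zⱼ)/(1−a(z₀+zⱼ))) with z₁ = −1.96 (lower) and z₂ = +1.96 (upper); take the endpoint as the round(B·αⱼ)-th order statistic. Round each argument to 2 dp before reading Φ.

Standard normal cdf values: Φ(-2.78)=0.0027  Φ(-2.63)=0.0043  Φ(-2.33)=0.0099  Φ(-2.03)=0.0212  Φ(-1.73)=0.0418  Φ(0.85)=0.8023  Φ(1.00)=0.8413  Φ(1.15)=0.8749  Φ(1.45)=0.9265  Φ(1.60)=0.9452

(2.759, 3.932)

Lower: z₀ + z₁ = -0.166 + (-1.960) = -2.126; 1 − a(z₀+z₁) = 1 − (-0.008)(-2.126) = 0.9830; argument = -0.166 + (-2.126)/0.9830 = -2.3288 → -2.33.
α₁ = Φ(-2.33) = 0.0099; rank = round(1000 × 0.0099) = 10; θ*₍10₎ = 2.759.
Upper: z₀ + z₂ = 1.794; 1 − a(z₀+z₂) = 1.0144; argument = 1.6026 → 1.60; α₂ = 0.9452; rank = 945; θ*₍945₎ = 3.932.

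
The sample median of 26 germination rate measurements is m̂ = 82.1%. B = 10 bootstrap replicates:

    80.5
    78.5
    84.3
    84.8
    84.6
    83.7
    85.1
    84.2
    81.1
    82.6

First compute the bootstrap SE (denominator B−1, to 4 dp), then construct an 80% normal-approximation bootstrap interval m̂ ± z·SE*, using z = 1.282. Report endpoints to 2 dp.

Mean of replicates = 82.9400; sum of squared deviations = 44.0640; SE* = √(44.0640/9) = 2.2127
Margin = 1.282 × 2.2127 = 2.837
Interval: 82.1 ± 2.837

(79.26, 84.94)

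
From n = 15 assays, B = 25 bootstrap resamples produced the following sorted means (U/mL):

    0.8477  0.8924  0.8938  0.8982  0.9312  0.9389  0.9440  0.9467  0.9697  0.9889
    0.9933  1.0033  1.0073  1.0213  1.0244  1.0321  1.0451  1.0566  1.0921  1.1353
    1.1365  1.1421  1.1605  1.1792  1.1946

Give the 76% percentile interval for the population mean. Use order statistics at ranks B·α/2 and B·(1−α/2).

(0.8938, 1.1421)

α = 0.24; lower rank = 25 × 0.120 = 3; upper rank = 25 × 0.880 = 22.
The 3rd smallest replicate is 0.8938; the 22nd is 1.1421.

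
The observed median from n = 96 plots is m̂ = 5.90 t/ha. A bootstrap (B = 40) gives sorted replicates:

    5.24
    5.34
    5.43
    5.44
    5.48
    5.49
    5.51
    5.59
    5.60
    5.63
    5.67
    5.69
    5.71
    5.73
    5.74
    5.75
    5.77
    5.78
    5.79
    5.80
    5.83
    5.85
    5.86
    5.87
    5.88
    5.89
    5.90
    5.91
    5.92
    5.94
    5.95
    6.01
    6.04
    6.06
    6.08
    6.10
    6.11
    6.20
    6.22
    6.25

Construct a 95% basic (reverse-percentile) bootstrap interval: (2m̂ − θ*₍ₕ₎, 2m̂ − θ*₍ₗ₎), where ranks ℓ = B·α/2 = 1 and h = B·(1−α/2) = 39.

(5.58, 6.56)

Percentile endpoints at ranks 1 and 39: θ*₍1₎ = 5.24, θ*₍39₎ = 6.22.
Basic interval reflects these around m̂:
  lower = 2 × 5.90 − 6.22 = 5.58
  upper = 2 × 5.90 − 5.24 = 6.56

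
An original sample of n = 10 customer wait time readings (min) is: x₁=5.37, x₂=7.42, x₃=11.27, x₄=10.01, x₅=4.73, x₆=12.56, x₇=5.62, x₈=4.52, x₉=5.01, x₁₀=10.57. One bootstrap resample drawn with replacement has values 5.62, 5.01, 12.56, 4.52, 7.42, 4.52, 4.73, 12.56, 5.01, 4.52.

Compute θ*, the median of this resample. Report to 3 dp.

θ* = 5.010

Sorted: 4.52, 4.52, 4.52, 4.73, 5.01, 5.01, 5.62, 7.42, 12.56, 12.56
Median = average of the two middle values = 5.010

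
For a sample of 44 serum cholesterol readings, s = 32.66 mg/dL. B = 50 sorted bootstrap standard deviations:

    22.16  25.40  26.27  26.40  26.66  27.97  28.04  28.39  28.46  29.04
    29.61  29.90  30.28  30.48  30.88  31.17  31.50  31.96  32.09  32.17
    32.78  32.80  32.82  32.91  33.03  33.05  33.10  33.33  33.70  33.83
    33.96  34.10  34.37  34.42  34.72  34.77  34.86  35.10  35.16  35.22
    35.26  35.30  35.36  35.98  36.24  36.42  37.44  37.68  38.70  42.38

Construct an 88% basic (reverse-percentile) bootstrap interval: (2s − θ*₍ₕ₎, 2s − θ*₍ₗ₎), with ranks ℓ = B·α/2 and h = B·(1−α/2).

(27.88, 39.05)

Percentile endpoints at ranks 3 and 47: θ*₍3₎ = 26.27, θ*₍47₎ = 37.44.
Basic interval reflects these around s:
  lower = 2 × 32.66 − 37.44 = 27.88
  upper = 2 × 32.66 − 26.27 = 39.05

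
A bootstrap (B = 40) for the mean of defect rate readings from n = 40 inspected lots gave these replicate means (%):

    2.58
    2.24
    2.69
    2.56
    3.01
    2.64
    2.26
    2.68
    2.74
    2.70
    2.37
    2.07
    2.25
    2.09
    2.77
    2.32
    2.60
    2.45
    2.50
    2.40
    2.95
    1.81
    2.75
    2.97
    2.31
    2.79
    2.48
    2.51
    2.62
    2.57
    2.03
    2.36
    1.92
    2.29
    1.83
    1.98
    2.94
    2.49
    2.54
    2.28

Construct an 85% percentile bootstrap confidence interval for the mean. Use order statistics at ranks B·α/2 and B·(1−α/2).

(1.92, 2.94)

Sorted replicates: 1.81, 1.83, 1.92, 1.98, 2.03, 2.07, 2.09, 2.24, 2.25, 2.26, 2.28, 2.29, 2.31, 2.32, 2.36, 2.37, 2.40, 2.45, 2.48, 2.49, 2.50, 2.51, 2.54, 2.56, 2.57, 2.58, 2.60, 2.62, 2.64, 2.68, 2.69, 2.70, 2.74, 2.75, 2.77, 2.79, 2.94, 2.95, 2.97, 3.01
α = 0.15; lower rank = 40 × 0.075 = 3; upper rank = 40 × 0.925 = 37.
The 3rd smallest replicate is 1.92; the 37th is 2.94.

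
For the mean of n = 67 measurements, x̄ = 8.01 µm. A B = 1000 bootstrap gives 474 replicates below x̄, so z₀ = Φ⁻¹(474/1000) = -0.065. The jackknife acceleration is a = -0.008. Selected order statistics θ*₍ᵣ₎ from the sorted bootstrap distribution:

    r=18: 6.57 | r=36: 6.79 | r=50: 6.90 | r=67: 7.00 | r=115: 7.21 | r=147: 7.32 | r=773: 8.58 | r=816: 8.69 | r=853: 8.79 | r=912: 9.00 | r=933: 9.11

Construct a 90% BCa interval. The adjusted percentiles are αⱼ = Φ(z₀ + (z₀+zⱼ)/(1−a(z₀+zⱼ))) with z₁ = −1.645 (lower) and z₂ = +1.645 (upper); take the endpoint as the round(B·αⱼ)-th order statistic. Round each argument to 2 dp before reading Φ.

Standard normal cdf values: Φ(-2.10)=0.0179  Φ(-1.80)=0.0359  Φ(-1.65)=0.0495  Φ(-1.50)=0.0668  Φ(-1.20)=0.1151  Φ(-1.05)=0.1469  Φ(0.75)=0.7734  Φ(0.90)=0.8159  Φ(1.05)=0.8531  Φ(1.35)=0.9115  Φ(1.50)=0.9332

Lower: z₀ + z₁ = -0.065 + (-1.645) = -1.710; 1 − a(z₀+z₁) = 1 − (-0.008)(-1.710) = 0.9863; argument = -0.065 + (-1.710)/0.9863 = -1.7987 → -1.80.
α₁ = Φ(-1.80) = 0.0359; rank = round(1000 × 0.0359) = 36; θ*₍36₎ = 6.79.
Upper: z₀ + z₂ = 1.580; 1 − a(z₀+z₂) = 1.0126; argument = 1.4953 → 1.50; α₂ = 0.9332; rank = 933; θ*₍933₎ = 9.11.

(6.79, 9.11)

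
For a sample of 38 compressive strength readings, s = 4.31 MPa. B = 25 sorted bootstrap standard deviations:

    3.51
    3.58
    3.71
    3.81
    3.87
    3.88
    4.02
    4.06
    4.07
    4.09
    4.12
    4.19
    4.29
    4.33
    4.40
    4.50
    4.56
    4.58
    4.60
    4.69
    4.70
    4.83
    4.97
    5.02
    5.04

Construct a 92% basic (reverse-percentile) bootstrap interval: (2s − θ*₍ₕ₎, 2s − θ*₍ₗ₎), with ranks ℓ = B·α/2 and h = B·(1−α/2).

Percentile endpoints at ranks 1 and 24: θ*₍1₎ = 3.51, θ*₍24₎ = 5.02.
Basic interval reflects these around s:
  lower = 2 × 4.31 − 5.02 = 3.60
  upper = 2 × 4.31 − 3.51 = 5.11

(3.60, 5.11)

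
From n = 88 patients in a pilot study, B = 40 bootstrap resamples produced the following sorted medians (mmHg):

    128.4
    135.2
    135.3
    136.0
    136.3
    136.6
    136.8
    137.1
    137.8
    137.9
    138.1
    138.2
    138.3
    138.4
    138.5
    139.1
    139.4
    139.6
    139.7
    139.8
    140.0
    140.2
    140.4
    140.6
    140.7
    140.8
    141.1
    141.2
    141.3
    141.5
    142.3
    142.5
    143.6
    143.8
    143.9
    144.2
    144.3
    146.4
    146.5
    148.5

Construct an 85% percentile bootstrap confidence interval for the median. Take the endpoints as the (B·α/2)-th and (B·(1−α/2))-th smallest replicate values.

α = 0.15; lower rank = 40 × 0.075 = 3; upper rank = 40 × 0.925 = 37.
The 3rd smallest replicate is 135.3; the 37th is 144.3.

(135.3, 144.3)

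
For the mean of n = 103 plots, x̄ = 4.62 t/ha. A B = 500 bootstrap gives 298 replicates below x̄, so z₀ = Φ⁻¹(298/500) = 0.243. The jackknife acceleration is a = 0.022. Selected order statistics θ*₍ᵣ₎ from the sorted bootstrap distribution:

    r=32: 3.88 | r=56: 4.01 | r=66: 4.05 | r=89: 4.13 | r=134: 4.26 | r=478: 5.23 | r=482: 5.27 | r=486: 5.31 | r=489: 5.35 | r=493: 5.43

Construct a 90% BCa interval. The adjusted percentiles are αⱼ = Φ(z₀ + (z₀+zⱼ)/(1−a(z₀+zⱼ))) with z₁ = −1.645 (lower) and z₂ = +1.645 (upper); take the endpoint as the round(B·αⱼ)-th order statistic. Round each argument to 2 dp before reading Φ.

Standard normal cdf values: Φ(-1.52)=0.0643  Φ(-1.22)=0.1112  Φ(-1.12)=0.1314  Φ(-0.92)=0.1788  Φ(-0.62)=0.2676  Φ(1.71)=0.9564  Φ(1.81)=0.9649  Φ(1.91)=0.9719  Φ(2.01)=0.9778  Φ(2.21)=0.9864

Lower: z₀ + z₁ = 0.243 + (-1.645) = -1.402; 1 − a(z₀+z₁) = 1 − (0.022)(-1.402) = 1.0308; argument = 0.243 + (-1.402)/1.0308 = -1.1171 → -1.12.
α₁ = Φ(-1.12) = 0.1314; rank = round(500 × 0.1314) = 66; θ*₍66₎ = 4.05.
Upper: z₀ + z₂ = 1.888; 1 − a(z₀+z₂) = 0.9585; argument = 2.2128 → 2.21; α₂ = 0.9864; rank = 493; θ*₍493₎ = 5.43.

(4.05, 5.43)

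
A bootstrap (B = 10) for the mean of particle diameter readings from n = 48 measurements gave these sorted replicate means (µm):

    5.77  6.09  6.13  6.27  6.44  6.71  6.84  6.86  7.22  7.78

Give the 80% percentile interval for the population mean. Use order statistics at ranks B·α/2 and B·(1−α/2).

(5.77, 7.22)

α = 0.20; lower rank = 10 × 0.100 = 1; upper rank = 10 × 0.900 = 9.
The 1st smallest replicate is 5.77; the 9th is 7.22.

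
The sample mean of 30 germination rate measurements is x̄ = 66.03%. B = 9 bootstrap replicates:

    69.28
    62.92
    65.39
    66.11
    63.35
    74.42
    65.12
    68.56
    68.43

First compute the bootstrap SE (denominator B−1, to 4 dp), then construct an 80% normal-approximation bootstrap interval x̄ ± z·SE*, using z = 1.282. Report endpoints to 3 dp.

(61.462, 70.598)

Mean of replicates = 67.0644; sum of squared deviations = 101.5834; SE* = √(101.5834/8) = 3.5634
Margin = 1.282 × 3.5634 = 4.5683
Interval: 66.03 ± 4.5683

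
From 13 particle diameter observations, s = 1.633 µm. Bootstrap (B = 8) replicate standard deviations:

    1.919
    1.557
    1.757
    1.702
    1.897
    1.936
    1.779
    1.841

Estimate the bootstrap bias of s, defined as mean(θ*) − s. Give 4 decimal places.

bias = +0.1655

mean(θ*) = (1.919 + 1.557 + 1.757 + 1.702 + 1.897 + 1.936 + 1.779 + 1.841) / 8 = 1.79850
bias = 1.79850 − 1.633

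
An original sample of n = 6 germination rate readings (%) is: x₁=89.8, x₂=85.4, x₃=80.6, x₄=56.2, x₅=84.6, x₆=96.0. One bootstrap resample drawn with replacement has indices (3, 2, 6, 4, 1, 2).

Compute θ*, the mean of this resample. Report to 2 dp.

θ* = 82.23

Resample values: 80.6, 85.4, 96.0, 56.2, 89.8, 85.4.
Mean = (80.6 + 85.4 + 96.0 + 56.2 + 89.8 + 85.4) / 6 = 493.40 / 6 = 82.23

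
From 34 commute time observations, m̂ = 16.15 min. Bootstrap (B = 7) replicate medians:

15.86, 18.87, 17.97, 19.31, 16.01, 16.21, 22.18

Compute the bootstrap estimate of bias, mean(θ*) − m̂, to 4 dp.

mean(θ*) = (15.86 + 18.87 + 17.97 + 19.31 + 16.01 + 16.21 + 22.18) / 7 = 18.05857
bias = 18.05857 − 16.15

bias = +1.9086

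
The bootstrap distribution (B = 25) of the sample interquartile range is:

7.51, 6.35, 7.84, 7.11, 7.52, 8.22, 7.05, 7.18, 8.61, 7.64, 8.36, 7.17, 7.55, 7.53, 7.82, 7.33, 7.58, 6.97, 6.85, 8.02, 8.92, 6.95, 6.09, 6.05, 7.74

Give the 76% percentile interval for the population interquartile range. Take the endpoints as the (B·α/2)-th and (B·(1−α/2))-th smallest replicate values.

Sorted replicates: 6.05, 6.09, 6.35, 6.85, 6.95, 6.97, 7.05, 7.11, 7.17, 7.18, 7.33, 7.51, 7.52, 7.53, 7.55, 7.58, 7.64, 7.74, 7.82, 7.84, 8.02, 8.22, 8.36, 8.61, 8.92
α = 0.24; lower rank = 25 × 0.120 = 3; upper rank = 25 × 0.880 = 22.
The 3rd smallest replicate is 6.35; the 22nd is 8.22.

(6.35, 8.22)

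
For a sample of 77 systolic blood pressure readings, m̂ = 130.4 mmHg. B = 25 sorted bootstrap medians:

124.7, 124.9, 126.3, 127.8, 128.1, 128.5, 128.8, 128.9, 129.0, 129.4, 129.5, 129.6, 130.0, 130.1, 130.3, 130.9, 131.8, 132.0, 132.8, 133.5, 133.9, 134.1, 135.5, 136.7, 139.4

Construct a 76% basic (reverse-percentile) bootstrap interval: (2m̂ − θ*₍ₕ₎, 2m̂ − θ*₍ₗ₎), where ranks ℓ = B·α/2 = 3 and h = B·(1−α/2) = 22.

Percentile endpoints at ranks 3 and 22: θ*₍3₎ = 126.3, θ*₍22₎ = 134.1.
Basic interval reflects these around m̂:
  lower = 2 × 130.4 − 134.1 = 126.7
  upper = 2 × 130.4 − 126.3 = 134.5

(126.7, 134.5)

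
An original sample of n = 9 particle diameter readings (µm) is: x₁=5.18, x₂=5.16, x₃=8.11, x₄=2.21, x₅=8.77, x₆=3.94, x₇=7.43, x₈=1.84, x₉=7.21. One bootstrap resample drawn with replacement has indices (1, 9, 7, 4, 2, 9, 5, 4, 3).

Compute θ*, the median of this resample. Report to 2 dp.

Resample values: 5.18, 7.21, 7.43, 2.21, 5.16, 7.21, 8.77, 2.21, 8.11.
Sorted: 2.21, 2.21, 5.16, 5.18, 7.21, 7.21, 7.43, 8.11, 8.77
Median = middle value = 7.21

θ* = 7.21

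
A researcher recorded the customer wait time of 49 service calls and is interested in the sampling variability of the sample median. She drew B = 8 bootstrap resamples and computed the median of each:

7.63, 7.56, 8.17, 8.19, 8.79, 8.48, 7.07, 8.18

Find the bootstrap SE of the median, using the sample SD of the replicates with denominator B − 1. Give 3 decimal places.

SE* = 0.554

Bootstrap SE is the standard deviation of the 8 replicate medians.
Mean of replicates: (7.63 + 7.56 + 8.17 + 8.19 + 8.79 + 8.48 + 7.07 + 8.18) / 8 = 64.0700 / 8 = 8.0087
Sum of squared deviations: (−0.3787)² + (−0.4487)² + (+0.1613)² + (+0.1813)² + (+0.7812)² + (+0.4713)² + (−0.9387)² + (+0.1713)² = 2.1467
Variance = 2.1467 / 7 = 0.3067
SE* = √0.3067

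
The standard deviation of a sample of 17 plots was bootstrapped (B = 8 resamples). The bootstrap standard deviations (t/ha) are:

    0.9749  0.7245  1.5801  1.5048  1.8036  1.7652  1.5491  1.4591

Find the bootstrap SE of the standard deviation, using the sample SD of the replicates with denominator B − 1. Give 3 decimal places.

Bootstrap SE is the standard deviation of the 8 replicate standard deviations.
Mean of replicates: (0.9749 + 0.7245 + 1.5801 + 1.5048 + 1.8036 + 1.7652 + 1.5491 + 1.4591) / 8 = 11.36130 / 8 = 1.42016
Sum of squared deviations: (−0.44526)² + (−0.69566)² + (+0.15994)² + (+0.08464)² + (+0.38344)² + (+0.34504)² + (+0.12894)² + (+0.03894)² = 0.99916
Variance = 0.99916 / 7 = 0.14274
SE* = √0.14274

SE* = 0.378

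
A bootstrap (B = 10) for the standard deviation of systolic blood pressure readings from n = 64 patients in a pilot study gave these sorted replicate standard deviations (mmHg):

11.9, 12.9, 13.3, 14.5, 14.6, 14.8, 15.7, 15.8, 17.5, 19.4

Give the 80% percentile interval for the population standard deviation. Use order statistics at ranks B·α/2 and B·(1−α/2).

α = 0.20; lower rank = 10 × 0.100 = 1; upper rank = 10 × 0.900 = 9.
The 1st smallest replicate is 11.9; the 9th is 17.5.

(11.9, 17.5)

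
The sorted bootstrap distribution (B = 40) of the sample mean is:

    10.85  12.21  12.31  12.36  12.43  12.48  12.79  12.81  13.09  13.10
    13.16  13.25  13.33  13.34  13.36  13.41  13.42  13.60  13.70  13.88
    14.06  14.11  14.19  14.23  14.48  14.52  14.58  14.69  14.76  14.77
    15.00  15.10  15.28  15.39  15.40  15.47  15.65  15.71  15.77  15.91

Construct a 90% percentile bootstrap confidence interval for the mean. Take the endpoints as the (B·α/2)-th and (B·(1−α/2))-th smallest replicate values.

(12.21, 15.71)

α = 0.10; lower rank = 40 × 0.050 = 2; upper rank = 40 × 0.950 = 38.
The 2nd smallest replicate is 12.21; the 38th is 15.71.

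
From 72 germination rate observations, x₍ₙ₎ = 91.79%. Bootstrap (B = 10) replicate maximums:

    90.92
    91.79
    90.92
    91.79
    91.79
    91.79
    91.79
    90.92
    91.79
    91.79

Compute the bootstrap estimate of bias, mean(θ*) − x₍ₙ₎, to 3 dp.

bias = −0.261

mean(θ*) = (90.92 + 91.79 + 90.92 + 91.79 + 91.79 + 91.79 + 91.79 + 90.92 + 91.79 + 91.79) / 10 = 91.5290
bias = 91.5290 − 91.79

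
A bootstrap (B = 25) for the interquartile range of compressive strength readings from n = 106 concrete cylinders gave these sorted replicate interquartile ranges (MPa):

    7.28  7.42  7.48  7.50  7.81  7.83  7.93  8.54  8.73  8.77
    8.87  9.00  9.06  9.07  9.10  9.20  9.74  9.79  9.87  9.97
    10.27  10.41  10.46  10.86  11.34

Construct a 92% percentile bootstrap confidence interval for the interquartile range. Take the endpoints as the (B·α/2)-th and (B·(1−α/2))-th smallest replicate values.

α = 0.08; lower rank = 25 × 0.040 = 1; upper rank = 25 × 0.960 = 24.
The 1st smallest replicate is 7.28; the 24th is 10.86.

(7.28, 10.86)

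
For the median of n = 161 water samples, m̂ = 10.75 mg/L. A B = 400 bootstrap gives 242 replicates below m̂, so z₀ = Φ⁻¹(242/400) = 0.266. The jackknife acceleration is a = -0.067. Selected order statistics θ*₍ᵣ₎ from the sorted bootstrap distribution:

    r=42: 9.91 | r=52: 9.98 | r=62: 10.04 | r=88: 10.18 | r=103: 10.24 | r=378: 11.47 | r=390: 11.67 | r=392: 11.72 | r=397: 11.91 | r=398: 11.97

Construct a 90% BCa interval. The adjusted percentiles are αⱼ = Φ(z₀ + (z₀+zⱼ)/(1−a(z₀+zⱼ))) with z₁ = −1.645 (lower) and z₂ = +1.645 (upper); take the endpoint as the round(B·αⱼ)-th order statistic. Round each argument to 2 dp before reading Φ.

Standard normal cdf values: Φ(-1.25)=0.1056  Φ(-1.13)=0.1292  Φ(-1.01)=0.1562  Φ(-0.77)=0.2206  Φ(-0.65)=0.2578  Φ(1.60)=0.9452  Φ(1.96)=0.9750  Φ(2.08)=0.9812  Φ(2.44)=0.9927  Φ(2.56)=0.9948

(9.91, 11.67)

Lower: z₀ + z₁ = 0.266 + (-1.645) = -1.379; 1 − a(z₀+z₁) = 1 − (-0.067)(-1.379) = 0.9076; argument = 0.266 + (-1.379)/0.9076 = -1.2534 → -1.25.
α₁ = Φ(-1.25) = 0.1056; rank = round(400 × 0.1056) = 42; θ*₍42₎ = 9.91.
Upper: z₀ + z₂ = 1.911; 1 − a(z₀+z₂) = 1.1280; argument = 1.9601 → 1.96; α₂ = 0.9750; rank = 390; θ*₍390₎ = 11.67.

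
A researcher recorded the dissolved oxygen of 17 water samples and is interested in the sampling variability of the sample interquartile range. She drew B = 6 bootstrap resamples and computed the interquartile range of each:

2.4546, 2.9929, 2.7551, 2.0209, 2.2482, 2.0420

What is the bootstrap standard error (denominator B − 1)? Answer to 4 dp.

SE* = 0.3933

Bootstrap SE is the standard deviation of the 6 replicate interquartile ranges.
Mean of replicates: (2.4546 + 2.9929 + 2.7551 + 2.0209 + 2.2482 + 2.0420) / 6 = 14.51370 / 6 = 2.41895
Sum of squared deviations: (+0.03565)² + (+0.57395)² + (+0.33615)² + (−0.39805)² + (−0.17075)² + (−0.37695)² = 0.77338
Variance = 0.77338 / 5 = 0.15468
SE* = √0.15468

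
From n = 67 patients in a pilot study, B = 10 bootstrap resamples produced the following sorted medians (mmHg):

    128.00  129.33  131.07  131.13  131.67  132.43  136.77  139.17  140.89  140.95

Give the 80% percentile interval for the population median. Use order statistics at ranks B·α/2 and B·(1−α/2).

(128.00, 140.89)

α = 0.20; lower rank = 10 × 0.100 = 1; upper rank = 10 × 0.900 = 9.
The 1st smallest replicate is 128.00; the 9th is 140.89.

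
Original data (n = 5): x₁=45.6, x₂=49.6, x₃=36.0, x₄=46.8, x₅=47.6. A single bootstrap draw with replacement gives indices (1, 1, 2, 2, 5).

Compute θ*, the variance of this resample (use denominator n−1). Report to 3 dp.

Resample values: 45.6, 45.6, 49.6, 49.6, 47.6.
Mean = 47.6000; sum of squared deviations = 16.0000
s² = 16.0000 / 4 = 4.0000

θ* = 4.000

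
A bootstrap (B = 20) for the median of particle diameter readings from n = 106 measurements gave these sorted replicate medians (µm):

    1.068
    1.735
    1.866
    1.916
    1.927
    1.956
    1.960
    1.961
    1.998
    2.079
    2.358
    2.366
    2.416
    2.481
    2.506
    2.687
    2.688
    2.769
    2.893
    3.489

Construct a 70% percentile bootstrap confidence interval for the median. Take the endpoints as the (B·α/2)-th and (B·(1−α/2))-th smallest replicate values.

(1.866, 2.688)

α = 0.30; lower rank = 20 × 0.150 = 3; upper rank = 20 × 0.850 = 17.
The 3rd smallest replicate is 1.866; the 17th is 2.688.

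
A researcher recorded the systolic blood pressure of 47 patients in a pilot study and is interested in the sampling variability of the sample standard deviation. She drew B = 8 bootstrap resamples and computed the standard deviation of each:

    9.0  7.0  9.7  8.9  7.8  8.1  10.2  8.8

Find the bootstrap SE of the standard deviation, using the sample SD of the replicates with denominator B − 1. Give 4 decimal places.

Bootstrap SE is the standard deviation of the 8 replicate standard deviations.
Mean of replicates: (9.0 + 7.0 + 9.7 + 8.9 + 7.8 + 8.1 + 10.2 + 8.8) / 8 = 69.50000 / 8 = 8.68750
Sum of squared deviations: (+0.31250)² + (−1.68750)² + (+1.01250)² + (+0.21250)² + (−0.88750)² + (−0.58750)² + (+1.51250)² + (+0.11250)² = 7.44875
Variance = 7.44875 / 7 = 1.06411
SE* = √1.06411

SE* = 1.0316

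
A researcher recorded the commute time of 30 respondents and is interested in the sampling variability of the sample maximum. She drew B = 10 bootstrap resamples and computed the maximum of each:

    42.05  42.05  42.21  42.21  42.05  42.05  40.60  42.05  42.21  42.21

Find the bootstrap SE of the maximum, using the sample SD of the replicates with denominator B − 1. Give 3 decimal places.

SE* = 0.488

Bootstrap SE is the standard deviation of the 10 replicate maximums.
Mean of replicates: (42.05 + 42.05 + 42.21 + 42.21 + 42.05 + 42.05 + 40.60 + 42.05 + 42.21 + 42.21) / 10 = 419.6900 / 10 = 41.9690
Sum of squared deviations: (+0.0810)² + (+0.0810)² + (+0.2410)² + (+0.2410)² + (+0.0810)² + (+0.0810)² + (−1.3690)² + (+0.0810)² + (+0.2410)² + (+0.2410)² = 2.1393
Variance = 2.1393 / 9 = 0.2377
SE* = √0.2377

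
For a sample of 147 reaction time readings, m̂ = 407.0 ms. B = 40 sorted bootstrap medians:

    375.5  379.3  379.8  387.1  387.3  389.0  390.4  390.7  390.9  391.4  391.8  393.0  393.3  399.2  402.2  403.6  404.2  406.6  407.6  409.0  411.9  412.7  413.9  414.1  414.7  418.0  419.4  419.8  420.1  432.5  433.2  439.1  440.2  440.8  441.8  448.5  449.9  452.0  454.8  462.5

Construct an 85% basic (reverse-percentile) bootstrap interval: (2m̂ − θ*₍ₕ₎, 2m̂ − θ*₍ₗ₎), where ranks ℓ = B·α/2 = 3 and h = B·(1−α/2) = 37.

Percentile endpoints at ranks 3 and 37: θ*₍3₎ = 379.8, θ*₍37₎ = 449.9.
Basic interval reflects these around m̂:
  lower = 2 × 407.0 − 449.9 = 364.1
  upper = 2 × 407.0 − 379.8 = 434.2

(364.1, 434.2)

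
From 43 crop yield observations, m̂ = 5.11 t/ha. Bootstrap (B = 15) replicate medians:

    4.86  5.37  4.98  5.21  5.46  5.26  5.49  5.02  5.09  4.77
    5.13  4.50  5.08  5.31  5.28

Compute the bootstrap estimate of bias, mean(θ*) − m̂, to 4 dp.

bias = +0.0107

mean(θ*) = (4.86 + 5.37 + 4.98 + 5.21 + 5.46 + 5.26 + 5.49 + 5.02 + 5.09 + 4.77 + 5.13 + 4.50 + 5.08 + 5.31 + 5.28) / 15 = 5.12067
bias = 5.12067 − 5.11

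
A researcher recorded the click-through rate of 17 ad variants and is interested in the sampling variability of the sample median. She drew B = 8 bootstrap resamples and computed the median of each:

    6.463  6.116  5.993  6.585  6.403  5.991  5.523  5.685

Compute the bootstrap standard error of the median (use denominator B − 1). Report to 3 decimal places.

Bootstrap SE is the standard deviation of the 8 replicate medians.
Mean of replicates: (6.463 + 6.116 + 5.993 + 6.585 + 6.403 + 5.991 + 5.523 + 5.685) / 8 = 48.75900 / 8 = 6.09488
Sum of squared deviations: (+0.36813)² + (+0.02112)² + (−0.10187)² + (+0.49012)² + (+0.30812)² + (−0.10388)² + (−0.57188)² + (−0.40988)² = 0.98733
Variance = 0.98733 / 7 = 0.14105
SE* = √0.14105

SE* = 0.376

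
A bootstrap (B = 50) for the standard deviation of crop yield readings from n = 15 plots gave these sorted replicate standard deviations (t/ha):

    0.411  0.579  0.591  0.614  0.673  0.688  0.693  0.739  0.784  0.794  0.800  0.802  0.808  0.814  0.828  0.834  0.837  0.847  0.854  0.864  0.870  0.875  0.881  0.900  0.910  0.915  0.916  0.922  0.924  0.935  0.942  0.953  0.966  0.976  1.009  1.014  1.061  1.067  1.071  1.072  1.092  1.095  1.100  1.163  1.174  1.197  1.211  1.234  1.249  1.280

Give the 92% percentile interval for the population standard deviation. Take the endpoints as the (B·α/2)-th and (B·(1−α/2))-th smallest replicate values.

(0.579, 1.234)

α = 0.08; lower rank = 50 × 0.040 = 2; upper rank = 50 × 0.960 = 48.
The 2nd smallest replicate is 0.579; the 48th is 1.234.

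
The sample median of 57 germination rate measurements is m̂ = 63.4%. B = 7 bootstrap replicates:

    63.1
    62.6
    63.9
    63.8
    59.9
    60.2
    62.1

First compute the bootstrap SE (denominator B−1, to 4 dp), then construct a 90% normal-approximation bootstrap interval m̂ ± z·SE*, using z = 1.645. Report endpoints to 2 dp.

(60.74, 66.06)

Mean of replicates = 62.2286; sum of squared deviations = 15.7143; SE* = √(15.7143/6) = 1.6183
Margin = 1.645 × 1.6183 = 2.662
Interval: 63.4 ± 2.662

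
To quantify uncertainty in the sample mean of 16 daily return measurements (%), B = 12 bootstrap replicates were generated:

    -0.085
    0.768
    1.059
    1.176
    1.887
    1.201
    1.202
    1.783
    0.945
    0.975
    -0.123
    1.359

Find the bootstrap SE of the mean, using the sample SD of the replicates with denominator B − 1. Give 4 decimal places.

Bootstrap SE is the standard deviation of the 12 replicate means.
Mean of replicates: ((-0.085) + 0.768 + 1.059 + 1.176 + 1.887 + 1.201 + 1.202 + 1.783 + 0.945 + 0.975 + (-0.123) + 1.359) / 12 = 12.14700 / 12 = 1.01225
Sum of squared deviations: (−1.09725)² + (−0.24425)² + (+0.04675)² + (+0.16375)² + (+0.87475)² + (+0.18875)² + (+0.18975)² + (+0.77075)² + (−0.06725)² + (−0.03725)² + (−1.13525)² + (+0.34675)² = 4.13843
Variance = 4.13843 / 11 = 0.37622
SE* = √0.37622

SE* = 0.6134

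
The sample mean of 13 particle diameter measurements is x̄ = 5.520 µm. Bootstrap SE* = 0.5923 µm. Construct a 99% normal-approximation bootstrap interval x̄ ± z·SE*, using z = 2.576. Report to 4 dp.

Margin = 2.576 × 0.5923 = 1.52576
Interval: 5.520 ± 1.52576

(3.9942, 7.0458)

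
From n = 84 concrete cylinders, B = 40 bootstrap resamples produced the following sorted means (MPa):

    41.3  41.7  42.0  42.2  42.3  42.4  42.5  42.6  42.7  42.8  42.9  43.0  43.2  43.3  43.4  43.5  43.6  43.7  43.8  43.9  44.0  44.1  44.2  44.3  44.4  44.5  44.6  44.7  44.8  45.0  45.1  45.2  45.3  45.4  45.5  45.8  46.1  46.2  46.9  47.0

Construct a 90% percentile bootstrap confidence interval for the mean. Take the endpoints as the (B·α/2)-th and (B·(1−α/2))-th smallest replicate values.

α = 0.10; lower rank = 40 × 0.050 = 2; upper rank = 40 × 0.950 = 38.
The 2nd smallest replicate is 41.7; the 38th is 46.2.

(41.7, 46.2)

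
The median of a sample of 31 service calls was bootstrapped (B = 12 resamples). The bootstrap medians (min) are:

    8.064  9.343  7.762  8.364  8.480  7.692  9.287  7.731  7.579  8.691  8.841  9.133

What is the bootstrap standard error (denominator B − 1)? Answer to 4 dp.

Bootstrap SE is the standard deviation of the 12 replicate medians.
Mean of replicates: (8.064 + 9.343 + 7.762 + 8.364 + 8.480 + 7.692 + 9.287 + 7.731 + 7.579 + 8.691 + 8.841 + 9.133) / 12 = 100.96700 / 12 = 8.41392
Sum of squared deviations: (−0.34992)² + (+0.92908)² + (−0.65192)² + (−0.04992)² + (+0.06608)² + (−0.72192)² + (+0.87308)² + (−0.68292)² + (−0.83492)² + (+0.27708)² + (+0.42708)² + (+0.71908)² = 4.64065
Variance = 4.64065 / 11 = 0.42188
SE* = √0.42188

SE* = 0.6495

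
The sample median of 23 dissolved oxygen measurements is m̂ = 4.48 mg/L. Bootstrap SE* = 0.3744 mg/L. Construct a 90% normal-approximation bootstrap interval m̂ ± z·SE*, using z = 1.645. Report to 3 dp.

Margin = 1.645 × 0.3744 = 0.6159
Interval: 4.48 ± 0.6159

(3.864, 5.096)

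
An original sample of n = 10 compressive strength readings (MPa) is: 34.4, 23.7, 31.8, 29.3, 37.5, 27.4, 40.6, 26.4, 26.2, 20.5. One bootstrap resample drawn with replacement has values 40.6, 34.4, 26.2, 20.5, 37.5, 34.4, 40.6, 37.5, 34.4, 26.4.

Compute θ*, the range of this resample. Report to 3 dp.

Range = 40.6 − 20.5 = 20.100

θ* = 20.100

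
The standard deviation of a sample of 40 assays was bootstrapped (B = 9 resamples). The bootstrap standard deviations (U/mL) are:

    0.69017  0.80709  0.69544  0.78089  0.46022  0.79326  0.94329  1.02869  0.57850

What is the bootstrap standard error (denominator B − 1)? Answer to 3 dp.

SE* = 0.174

Bootstrap SE is the standard deviation of the 9 replicate standard deviations.
Mean of replicates: (0.69017 + 0.80709 + 0.69544 + 0.78089 + 0.46022 + 0.79326 + 0.94329 + 1.02869 + 0.57850) / 9 = 6.777550 / 9 = 0.753061
Sum of squared deviations: (−0.062891)² + (+0.054029)² + (−0.057621)² + (+0.027829)² + (−0.292841)² + (+0.040199)² + (+0.190229)² + (+0.275629)² + (−0.174561)² = 0.240971
Variance = 0.240971 / 8 = 0.030121
SE* = √0.030121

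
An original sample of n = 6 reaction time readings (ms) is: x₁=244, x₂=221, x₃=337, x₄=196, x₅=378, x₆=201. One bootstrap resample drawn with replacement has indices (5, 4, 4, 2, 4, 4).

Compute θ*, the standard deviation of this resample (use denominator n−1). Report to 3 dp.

Resample values: 378, 196, 196, 221, 196, 196.
Mean = 230.5000; sum of squared deviations = 26607.5000
s² = 26607.5000 / 5 = 5321.5000
s = √5321.5000 = 72.949

θ* = 72.949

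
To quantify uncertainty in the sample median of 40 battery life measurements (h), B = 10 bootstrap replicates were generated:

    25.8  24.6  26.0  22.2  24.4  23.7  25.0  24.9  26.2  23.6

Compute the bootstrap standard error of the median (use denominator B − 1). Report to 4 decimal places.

Bootstrap SE is the standard deviation of the 10 replicate medians.
Mean of replicates: (25.8 + 24.6 + 26.0 + 22.2 + 24.4 + 23.7 + 25.0 + 24.9 + 26.2 + 23.6) / 10 = 246.40000 / 10 = 24.64000
Sum of squared deviations: (+1.16000)² + (−0.04000)² + (+1.36000)² + (−2.44000)² + (−0.24000)² + (−0.94000)² + (+0.36000)² + (+0.26000)² + (+1.56000)² + (−1.04000)² = 13.80400
Variance = 13.80400 / 9 = 1.53378
SE* = √1.53378

SE* = 1.2385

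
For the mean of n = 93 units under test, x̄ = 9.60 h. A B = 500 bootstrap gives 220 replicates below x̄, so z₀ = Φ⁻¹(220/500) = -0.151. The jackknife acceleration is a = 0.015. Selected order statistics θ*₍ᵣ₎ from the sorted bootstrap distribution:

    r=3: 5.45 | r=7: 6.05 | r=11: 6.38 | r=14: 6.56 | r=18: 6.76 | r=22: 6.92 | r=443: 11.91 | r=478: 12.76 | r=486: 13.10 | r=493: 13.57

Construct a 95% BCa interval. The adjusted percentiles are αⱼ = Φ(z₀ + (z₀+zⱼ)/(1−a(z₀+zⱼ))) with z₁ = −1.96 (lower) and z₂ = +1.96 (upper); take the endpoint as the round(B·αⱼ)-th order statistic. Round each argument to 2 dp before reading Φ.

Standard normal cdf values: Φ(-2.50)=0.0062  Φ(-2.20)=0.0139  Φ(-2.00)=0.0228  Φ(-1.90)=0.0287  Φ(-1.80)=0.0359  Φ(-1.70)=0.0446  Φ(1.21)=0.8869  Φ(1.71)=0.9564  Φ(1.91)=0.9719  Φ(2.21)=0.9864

Lower: z₀ + z₁ = -0.151 + (-1.960) = -2.111; 1 − a(z₀+z₁) = 1 − (0.015)(-2.111) = 1.0317; argument = -0.151 + (-2.111)/1.0317 = -2.1972 → -2.20.
α₁ = Φ(-2.20) = 0.0139; rank = round(500 × 0.0139) = 7; θ*₍7₎ = 6.05.
Upper: z₀ + z₂ = 1.809; 1 − a(z₀+z₂) = 0.9729; argument = 1.7085 → 1.71; α₂ = 0.9564; rank = 478; θ*₍478₎ = 12.76.

(6.05, 12.76)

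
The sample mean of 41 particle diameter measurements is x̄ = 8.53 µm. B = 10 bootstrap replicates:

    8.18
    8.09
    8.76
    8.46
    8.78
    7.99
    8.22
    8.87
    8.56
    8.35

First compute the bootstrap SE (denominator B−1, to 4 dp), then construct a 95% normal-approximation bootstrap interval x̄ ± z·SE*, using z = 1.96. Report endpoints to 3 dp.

Mean of replicates = 8.4260; sum of squared deviations = 0.8648; SE* = √(0.8648/9) = 0.3100
Margin = 1.96 × 0.3100 = 0.6076
Interval: 8.53 ± 0.6076

(7.922, 9.138)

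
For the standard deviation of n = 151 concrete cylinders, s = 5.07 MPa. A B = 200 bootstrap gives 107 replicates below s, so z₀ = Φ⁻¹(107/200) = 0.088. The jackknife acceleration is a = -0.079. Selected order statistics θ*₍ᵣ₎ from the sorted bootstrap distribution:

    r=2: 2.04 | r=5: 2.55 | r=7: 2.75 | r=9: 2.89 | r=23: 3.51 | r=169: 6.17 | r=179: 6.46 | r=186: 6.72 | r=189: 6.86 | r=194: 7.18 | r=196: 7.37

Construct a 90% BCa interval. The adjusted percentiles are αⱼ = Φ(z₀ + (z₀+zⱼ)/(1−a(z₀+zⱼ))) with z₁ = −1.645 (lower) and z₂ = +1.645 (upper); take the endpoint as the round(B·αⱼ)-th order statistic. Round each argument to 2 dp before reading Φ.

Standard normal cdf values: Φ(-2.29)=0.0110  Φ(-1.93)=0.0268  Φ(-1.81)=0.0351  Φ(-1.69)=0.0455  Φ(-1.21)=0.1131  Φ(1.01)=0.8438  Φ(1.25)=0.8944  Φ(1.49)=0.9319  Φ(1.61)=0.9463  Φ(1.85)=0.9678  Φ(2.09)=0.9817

Lower: z₀ + z₁ = 0.088 + (-1.645) = -1.557; 1 − a(z₀+z₁) = 1 − (-0.079)(-1.557) = 0.8770; argument = 0.088 + (-1.557)/0.8770 = -1.6874 → -1.69.
α₁ = Φ(-1.69) = 0.0455; rank = round(200 × 0.0455) = 9; θ*₍9₎ = 2.89.
Upper: z₀ + z₂ = 1.733; 1 − a(z₀+z₂) = 1.1369; argument = 1.6123 → 1.61; α₂ = 0.9463; rank = 189; θ*₍189₎ = 6.86.

(2.89, 6.86)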